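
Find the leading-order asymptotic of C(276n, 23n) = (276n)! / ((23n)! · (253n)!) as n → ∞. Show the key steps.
C(276n, 23n) ~ (8916100448256/285311670611)^(23n) · sqrt(6/(11π·23n))

Write N = 23n. Apply Stirling to each factorial:
  (12N)! ~ sqrt(2π·12N) · (12N/e)^(12N),
  N! ~ sqrt(2π N) · (N/e)^N,
  (11N)! ~ sqrt(2π·11N) · (11N/e)^(11N).
The exponential factors combine to (12N)^(12N) / (N^N · (11N)^(11N)) = 12^(12N)/11^(11N) = (12^12/11^11)^N = (8916100448256/285311670611)^N.
The square-root prefactors combine to sqrt(2π·12N) / (sqrt(2π N)·sqrt(2π·11N)) = sqrt(12 / (2π·11·N)) = sqrt(6/(11π·23n)).
Substituting N = 23n: C(276n, 23n) ~ (8916100448256/285311670611)^(23n) · sqrt(6/(11π·23n)).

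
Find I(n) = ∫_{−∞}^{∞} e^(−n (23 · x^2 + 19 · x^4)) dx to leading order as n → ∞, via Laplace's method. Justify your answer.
I(n) ~ sqrt(π/(23n))

φ(x) = 23 · x^2 + 19 · x^4 has its unique global minimum at x* = 0 (since φ'(x) = 46x + 76x^3 = 0 only at x = 0 for real x with both coefficients positive, and φ → ∞ as |x| → ∞). At x* = 0, φ(0) = 0 and φ''(0) = 46. Laplace's method then gives
  I(n) ~ sqrt(2π / (n · φ''(0))) · e^(−n φ(0)) = sqrt(2π / (46n)) = sqrt(π/(23n)).
The 19 · x^4 term contributes only at subleading order (an O(1/n) relative correction).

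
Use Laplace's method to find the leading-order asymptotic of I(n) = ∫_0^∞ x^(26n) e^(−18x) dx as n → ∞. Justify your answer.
I(n) ~ (sqrt(2π·26n) / 18) · (26n/(18e))^(26n)

Write the integrand as exp(26n ln x − 18x) and set f(x) = 26n ln x − 18x. Then f'(x) = 26n/x − 18 = 0 at x* = 26n/18, and f''(x*) = −26n/x*^2 = −18^2/(26n). Laplace's method (interior maximum) gives
  I(n) ~ e^(f(x*)) · sqrt(2π / |f''(x*)|)
        = exp(26n ln(26n/18) − 26n) · sqrt(2π · 26n / 18^2)
        = (26n/18)^(26n) e^(−26n) · sqrt(2π·26n) / 18
        = (sqrt(2π·26n) / 18) · (26n/(18e))^(26n).
This matches Γ(26n+1)/18^(26n+1) with Stirling applied to Γ.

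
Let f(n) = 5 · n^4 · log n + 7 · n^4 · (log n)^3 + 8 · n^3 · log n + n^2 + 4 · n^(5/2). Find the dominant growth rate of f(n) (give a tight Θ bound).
f(n) ∈ Θ(n^4 · (log n)^3)

Compare the terms by growth order. For large n, n^a · (log n)^b dominates n^a' · (log n)^b' iff a > a', or (a = a' and b > b'). Ranking the 5 terms shows the dominant one is 7 · n^4 · (log n)^3. Hence f(n) ∈ Θ(n^4 · (log n)^3).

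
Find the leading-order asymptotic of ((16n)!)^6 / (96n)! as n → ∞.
((16n)!)^6/(96n)! ~ ((2π·16n)^(5/2) / sqrt(6)) · 6^(−6·16n)  →  0

Write N = 16n. Stirling: N! ~ sqrt(2π N)(N/e)^N and (6N)! ~ sqrt(2π·6N)·(6N/e)^(6N).
  (N!)^6/(6N)! ~ (2π N)^(6/2) (N/e)^(6N) / [sqrt(2π·6N) (6N/e)^(6N)]
     = (2π N)^(6/2) / sqrt(2π·6N) · (N/(6N))^(6N)
     = (2π N)^((6−1)/2) / sqrt(6) · 6^(−6N).
Since 6^6 > 1, the factor 6^(−6N) decays exponentially, so the ratio → 0. Substituting N = 16n gives the stated form.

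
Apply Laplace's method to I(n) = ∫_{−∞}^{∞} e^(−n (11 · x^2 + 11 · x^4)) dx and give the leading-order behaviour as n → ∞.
I(n) ~ sqrt(π/(11n))

φ(x) = 11 · x^2 + 11 · x^4 has its unique global minimum at x* = 0 (since φ'(x) = 22x + 44x^3 = 0 only at x = 0 for real x with both coefficients positive, and φ → ∞ as |x| → ∞). At x* = 0, φ(0) = 0 and φ''(0) = 22. Laplace's method then gives
  I(n) ~ sqrt(2π / (n · φ''(0))) · e^(−n φ(0)) = sqrt(2π / (22n)) = sqrt(π/(11n)).
The 11 · x^4 term contributes only at subleading order (an O(1/n) relative correction).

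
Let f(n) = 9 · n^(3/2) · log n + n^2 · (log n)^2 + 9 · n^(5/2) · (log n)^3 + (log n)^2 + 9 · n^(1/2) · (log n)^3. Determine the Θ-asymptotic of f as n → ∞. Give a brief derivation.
f(n) ∈ Θ(n^(5/2) · (log n)^3)

Compare the terms by growth order. For large n, n^a · (log n)^b dominates n^a' · (log n)^b' iff a > a', or (a = a' and b > b'). Ranking the 5 terms shows the dominant one is 9 · n^(5/2) · (log n)^3. Hence f(n) ∈ Θ(n^(5/2) · (log n)^3).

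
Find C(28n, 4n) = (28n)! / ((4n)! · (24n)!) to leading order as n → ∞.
C(28n, 4n) ~ (823543/46656)^(4n) · sqrt(7/(12π·4n))

Write N = 4n. Apply Stirling to each factorial:
  (7N)! ~ sqrt(2π·7N) · (7N/e)^(7N),
  N! ~ sqrt(2π N) · (N/e)^N,
  (6N)! ~ sqrt(2π·6N) · (6N/e)^(6N).
The exponential factors combine to (7N)^(7N) / (N^N · (6N)^(6N)) = 7^(7N)/6^(6N) = (7^7/6^6)^N = (823543/46656)^N.
The square-root prefactors combine to sqrt(2π·7N) / (sqrt(2π N)·sqrt(2π·6N)) = sqrt(7 / (2π·6·N)) = sqrt(7/(12π·4n)).
Substituting N = 4n: C(28n, 4n) ~ (823543/46656)^(4n) · sqrt(7/(12π·4n)).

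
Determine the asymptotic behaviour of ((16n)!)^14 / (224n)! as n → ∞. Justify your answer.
((16n)!)^14/(224n)! ~ ((2π·16n)^(13/2) / sqrt(14)) · 14^(−14·16n)  →  0

Write N = 16n. Stirling: N! ~ sqrt(2π N)(N/e)^N and (14N)! ~ sqrt(2π·14N)·(14N/e)^(14N).
  (N!)^14/(14N)! ~ (2π N)^(14/2) (N/e)^(14N) / [sqrt(2π·14N) (14N/e)^(14N)]
     = (2π N)^(14/2) / sqrt(2π·14N) · (N/(14N))^(14N)
     = (2π N)^((14−1)/2) / sqrt(14) · 14^(−14N).
Since 14^14 > 1, the factor 14^(−14N) decays exponentially, so the ratio → 0. Substituting N = 16n gives the stated form.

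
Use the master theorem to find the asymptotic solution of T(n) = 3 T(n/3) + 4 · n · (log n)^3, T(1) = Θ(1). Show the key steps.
T(n) = Θ(n · (log n)^4)

Here log_3 3 = 1 and f(n) = 4 · n · (log n)^3 = Θ(n^(log_3 3) · (log n)^3). This is the extended Case 2 of the master theorem (f matches the critical exponent up to log factors), giving T(n) = Θ(n^(log_3 3) · (log n)^(3+1)) = Θ(n · (log n)^4).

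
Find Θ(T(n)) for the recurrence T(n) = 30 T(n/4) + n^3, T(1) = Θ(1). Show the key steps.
T(n) = Θ(n^3)

log_4 30 ≈ 2.453. f(n) = n^3 dominates n^(log_4 30) since 3 > 2.453, and the regularity condition a·f(n/b) = 30·(n/4)^3 = (30/64)·n^3 ≤ c·f(n) holds with c = 30/64 ≈ 0.469 < 1. So this is Case 3: T(n) = Θ(f(n)) = Θ(n^3).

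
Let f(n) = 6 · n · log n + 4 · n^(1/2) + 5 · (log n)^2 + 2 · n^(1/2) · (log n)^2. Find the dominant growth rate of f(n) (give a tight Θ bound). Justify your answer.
f(n) ∈ Θ(n · log n)

Compare the terms by growth order. For large n, n^a · (log n)^b dominates n^a' · (log n)^b' iff a > a', or (a = a' and b > b'). Ranking the 4 terms shows the dominant one is 6 · n · log n. Hence f(n) ∈ Θ(n · log n).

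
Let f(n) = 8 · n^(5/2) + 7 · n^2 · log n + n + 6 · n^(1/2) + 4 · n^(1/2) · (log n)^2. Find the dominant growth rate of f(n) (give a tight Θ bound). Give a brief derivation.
f(n) ∈ Θ(n^(5/2))

Compare the terms by growth order. For large n, n^a · (log n)^b dominates n^a' · (log n)^b' iff a > a', or (a = a' and b > b'). Ranking the 5 terms shows the dominant one is 8 · n^(5/2). Hence f(n) ∈ Θ(n^(5/2)).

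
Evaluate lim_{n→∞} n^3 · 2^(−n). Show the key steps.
lim = 0

Exponentials with base > 1 dominate every fixed polynomial: for any fixed c, n^c / 2^n → 0 as n → ∞ (e.g. by the ratio test, or by writing 2^n = e^(n ln 2) and noting e^(n ln 2) / n^c → ∞). Hence n^3 · 2^(−n) = n^3 / 2^n → 0.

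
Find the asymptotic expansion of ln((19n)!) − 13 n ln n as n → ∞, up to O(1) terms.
ln((19n)!) − 13 n ln n = 6 n ln n + 19(ln 19 − 1) n + (1/2) ln(2π·19n) + O(1/n)

Stirling: ln((19n)!) = 19n ln(19n) − 19n + (1/2) ln(2π·19n) + O(1/n).
Expand 19n ln(19n) = 19n (ln n + ln 19) = 19n ln n + 19n ln 19.
Subtract 13n ln n: leading term is (19 − 13) n ln n = 6 n ln n. The next term is 19n ln 19 − 19n = 19(ln 19 − 1) n. Then the (1/2) ln(2π·19n) correction.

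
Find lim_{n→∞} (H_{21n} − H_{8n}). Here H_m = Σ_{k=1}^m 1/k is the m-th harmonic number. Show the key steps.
lim = ln(21/8)

Euler-Maclaurin gives H_m = ln m + γ + 1/(2m) + O(1/m^2). The γ and O(1/m) terms cancel in the difference:
  H_{21n} − H_{8n} = ln(21n) − ln(8n) + O(1/n) = ln(21/8) + O(1/n).
Hence the limit is ln(21/8).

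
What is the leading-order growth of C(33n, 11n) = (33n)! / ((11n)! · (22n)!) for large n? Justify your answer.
C(33n, 11n) ~ (27/4)^(11n) · sqrt(3/(4π·11n))

Write N = 11n. Apply Stirling to each factorial:
  (3N)! ~ sqrt(2π·3N) · (3N/e)^(3N),
  N! ~ sqrt(2π N) · (N/e)^N,
  (2N)! ~ sqrt(2π·2N) · (2N/e)^(2N).
The exponential factors combine to (3N)^(3N) / (N^N · (2N)^(2N)) = 3^(3N)/2^(2N) = (3^3/2^2)^N = (27/4)^N.
The square-root prefactors combine to sqrt(2π·3N) / (sqrt(2π N)·sqrt(2π·2N)) = sqrt(3 / (2π·2·N)) = sqrt(3/(4π·11n)).
Substituting N = 11n: C(33n, 11n) ~ (27/4)^(11n) · sqrt(3/(4π·11n)).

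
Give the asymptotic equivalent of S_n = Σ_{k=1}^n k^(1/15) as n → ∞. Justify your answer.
S_n ~ (15/16) · n^(16/15)

Integral comparison: Σ_{k=1}^n k^(1/15) = ∫_0^n x^(1/15) dx + O(n^(1/15)). The integral is n^(1 + 1/15) / (1 + 1/15) = n^((1+15)/15) / ((1+15)/15) = (15/16) · n^(16/15).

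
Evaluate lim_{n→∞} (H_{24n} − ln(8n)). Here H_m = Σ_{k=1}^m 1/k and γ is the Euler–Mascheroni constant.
lim = ln 3 + γ

By Euler-Maclaurin, H_m = ln m + γ + O(1/m). So
  H_{24n} − ln(8n) = ln(24n) + γ − ln(8n) + O(1/n)
                       = ln(24/8) + γ + O(1/n).
Hence the limit is ln(24/8) + γ (= ln 3).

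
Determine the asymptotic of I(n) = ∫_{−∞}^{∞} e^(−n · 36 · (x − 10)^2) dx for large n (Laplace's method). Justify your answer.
I(n) = sqrt(π/(36n))

Here φ(x) = 36 · (x − 10)^2 has its unique minimum at x* = 10 with φ(x*) = 0 and φ''(x*) = 72. Laplace's method gives
  I(n) ~ e^(−n φ(x*)) · sqrt(2π / (n · φ''(x*))) = sqrt(2π / (72n)) = sqrt(π/(36n)).
This is exact: substituting u = (x − 10)·sqrt(36n) gives I(n) = (1/sqrt(36n)) ∫_{−∞}^{∞} e^(−u^2) du = sqrt(π/(36n)).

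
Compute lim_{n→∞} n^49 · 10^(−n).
lim = 0

Exponentials with base > 1 dominate every fixed polynomial: for any fixed c, n^c / 10^n → 0 as n → ∞ (e.g. by the ratio test, or by writing 10^n = e^(n ln 10) and noting e^(n ln 10) / n^c → ∞). Hence n^49 · 10^(−n) = n^49 / 10^n → 0.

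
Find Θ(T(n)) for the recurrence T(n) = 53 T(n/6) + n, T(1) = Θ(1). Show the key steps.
T(n) = Θ(n^(log_6 53))

Master theorem: compare f(n) = n to n^(log_6 53) where log_6 53 ≈ 2.216. Since 1 < log_6 53, we have f(n) = O(n^(log_6 53 − ε)) for some ε > 0 — Case 1. Hence T(n) = Θ(n^(log_6 53)).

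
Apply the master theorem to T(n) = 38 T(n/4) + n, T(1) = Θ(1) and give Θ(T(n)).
T(n) = Θ(n^(log_4 38))

Master theorem: compare f(n) = n to n^(log_4 38) where log_4 38 ≈ 2.624. Since 1 < log_4 38, we have f(n) = O(n^(log_4 38 − ε)) for some ε > 0 — Case 1. Hence T(n) = Θ(n^(log_4 38)).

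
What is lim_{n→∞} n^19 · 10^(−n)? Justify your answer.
lim = 0

Exponentials with base > 1 dominate every fixed polynomial: for any fixed c, n^c / 10^n → 0 as n → ∞ (e.g. by the ratio test, or by writing 10^n = e^(n ln 10) and noting e^(n ln 10) / n^c → ∞). Hence n^19 · 10^(−n) = n^19 / 10^n → 0.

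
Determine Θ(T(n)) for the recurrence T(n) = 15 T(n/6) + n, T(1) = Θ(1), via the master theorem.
T(n) = Θ(n^(log_6 15))

Master theorem: compare f(n) = n to n^(log_6 15) where log_6 15 ≈ 1.511. Since 1 < log_6 15, we have f(n) = O(n^(log_6 15 − ε)) for some ε > 0 — Case 1. Hence T(n) = Θ(n^(log_6 15)).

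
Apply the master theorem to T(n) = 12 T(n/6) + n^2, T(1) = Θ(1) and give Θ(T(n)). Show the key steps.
T(n) = Θ(n^2)

log_6 12 ≈ 1.387. f(n) = n^2 dominates n^(log_6 12) since 2 > 1.387, and the regularity condition a·f(n/b) = 12·(n/6)^2 = (12/36)·n^2 ≤ c·f(n) holds with c = 12/36 ≈ 0.333 < 1. So this is Case 3: T(n) = Θ(f(n)) = Θ(n^2).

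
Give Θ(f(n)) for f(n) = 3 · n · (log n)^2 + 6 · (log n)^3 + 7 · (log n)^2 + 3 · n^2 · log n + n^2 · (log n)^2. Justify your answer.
f(n) ∈ Θ(n^2 · (log n)^2)

Compare the terms by growth order. For large n, n^a · (log n)^b dominates n^a' · (log n)^b' iff a > a', or (a = a' and b > b'). Ranking the 5 terms shows the dominant one is n^2 · (log n)^2. Hence f(n) ∈ Θ(n^2 · (log n)^2).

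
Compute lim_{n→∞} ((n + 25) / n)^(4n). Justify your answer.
lim = e^100

Rewrite as (1 + 25/n)^(4n). By the standard limit (1 + x/n)^n → e^x, we have (1 + 25/n)^n → e^25, and raising to the 4th power gives e^100.
More precisely, ln[(1 + 25/n)^(4n)] = 4n · ln(1 + 25/n) = 4n · (25/n + O(1/n^2)) = 100 + O(1/n) → 100.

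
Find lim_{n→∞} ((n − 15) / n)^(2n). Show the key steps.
lim = e^(−30)

Rewrite as (1 − 15/n)^(2n). By the standard limit (1 + x/n)^n → e^x, we have (1 − 15/n)^n → e^(−15), and raising to the 2nd power gives e^(−30).
More precisely, ln[(1 − 15/n)^(2n)] = 2n · ln(1 − 15/n) = 2n · (-15/n + O(1/n^2)) = -30 + O(1/n) → -30.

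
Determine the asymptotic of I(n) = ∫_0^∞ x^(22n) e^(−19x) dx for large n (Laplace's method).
I(n) ~ (sqrt(2π·22n) / 19) · (22n/(19e))^(22n)

Write the integrand as exp(22n ln x − 19x) and set f(x) = 22n ln x − 19x. Then f'(x) = 22n/x − 19 = 0 at x* = 22n/19, and f''(x*) = −22n/x*^2 = −19^2/(22n). Laplace's method (interior maximum) gives
  I(n) ~ e^(f(x*)) · sqrt(2π / |f''(x*)|)
        = exp(22n ln(22n/19) − 22n) · sqrt(2π · 22n / 19^2)
        = (22n/19)^(22n) e^(−22n) · sqrt(2π·22n) / 19
        = (sqrt(2π·22n) / 19) · (22n/(19e))^(22n).
This matches Γ(22n+1)/19^(22n+1) with Stirling applied to Γ.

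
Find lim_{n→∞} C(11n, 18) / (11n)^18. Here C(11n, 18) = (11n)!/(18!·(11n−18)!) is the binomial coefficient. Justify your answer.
lim = 1/18! = 1/6402373705728000

With N = 11n → ∞: C(N, 18) / N^18 = [N(N−1)…(N−17)] / (18! · N^18) = (1/18!) · 1 · (1 − 1/(11n)) · … · (1 − 17/(11n)). Each factor → 1 as N → ∞, so the limit is 1/18! = 1/6402373705728000.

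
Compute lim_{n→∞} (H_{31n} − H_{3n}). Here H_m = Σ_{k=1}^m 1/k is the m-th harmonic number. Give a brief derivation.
lim = ln(31/3)

Euler-Maclaurin gives H_m = ln m + γ + 1/(2m) + O(1/m^2). The γ and O(1/m) terms cancel in the difference:
  H_{31n} − H_{3n} = ln(31n) − ln(3n) + O(1/n) = ln(31/3) + O(1/n).
Hence the limit is ln(31/3).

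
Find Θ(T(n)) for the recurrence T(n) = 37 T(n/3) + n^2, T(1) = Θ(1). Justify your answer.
T(n) = Θ(n^(log_3 37))

Master theorem: compare f(n) = n^2 to n^(log_3 37) where log_3 37 ≈ 3.287. Since 2 < log_3 37, we have f(n) = O(n^(log_3 37 − ε)) for some ε > 0 — Case 1. Hence T(n) = Θ(n^(log_3 37)).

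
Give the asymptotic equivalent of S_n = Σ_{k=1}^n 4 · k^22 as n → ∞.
S_n ~ 4 · n^23 / 23

By integral comparison (Euler-Maclaurin), Σ_{k=1}^n 4 · k^22 = 4 · ∫_0^n x^22 dx + O(n^22) = 4 · n^23/23 + O(n^22). (Equivalently, Faulhaber's formula gives the same leading term.)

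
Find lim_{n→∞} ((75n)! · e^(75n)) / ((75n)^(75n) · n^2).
lim = 0

Stirling: (75n)! ~ sqrt(2π·75n) · (75n/e)^(75n). Hence
  (75n)! · e^(75n) / (75n)^(75n) ~ sqrt(2π·75n).
Dividing by n^2: sqrt(2π·75n) / n^2 = sqrt(2π·75) · n^((1−4)/2), so the expression behaves like sqrt(2π·75) · n^((1−4)/2) → 0.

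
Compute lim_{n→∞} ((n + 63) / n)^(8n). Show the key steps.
lim = e^504

Rewrite as (1 + 63/n)^(8n). By the standard limit (1 + x/n)^n → e^x, we have (1 + 63/n)^n → e^63, and raising to the 8th power gives e^504.
More precisely, ln[(1 + 63/n)^(8n)] = 8n · ln(1 + 63/n) = 8n · (63/n + O(1/n^2)) = 504 + O(1/n) → 504.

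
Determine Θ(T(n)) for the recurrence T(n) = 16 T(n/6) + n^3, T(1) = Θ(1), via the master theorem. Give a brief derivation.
T(n) = Θ(n^3)

log_6 16 ≈ 1.547. f(n) = n^3 dominates n^(log_6 16) since 3 > 1.547, and the regularity condition a·f(n/b) = 16·(n/6)^3 = (16/216)·n^3 ≤ c·f(n) holds with c = 16/216 ≈ 0.0741 < 1. So this is Case 3: T(n) = Θ(f(n)) = Θ(n^3).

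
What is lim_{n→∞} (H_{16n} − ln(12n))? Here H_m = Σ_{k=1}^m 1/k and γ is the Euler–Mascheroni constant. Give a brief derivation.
lim = ln(4/3) + γ

By Euler-Maclaurin, H_m = ln m + γ + O(1/m). So
  H_{16n} − ln(12n) = ln(16n) + γ − ln(12n) + O(1/n)
                       = ln(16/12) + γ + O(1/n).
Hence the limit is ln(16/12) + γ (= ln(4/3)).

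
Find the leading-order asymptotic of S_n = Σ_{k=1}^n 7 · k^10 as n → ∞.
S_n ~ 7 · n^11 / 11

By integral comparison (Euler-Maclaurin), Σ_{k=1}^n 7 · k^10 = 7 · ∫_0^n x^10 dx + O(n^10) = 7 · n^11/11 + O(n^10). (Equivalently, Faulhaber's formula gives the same leading term.)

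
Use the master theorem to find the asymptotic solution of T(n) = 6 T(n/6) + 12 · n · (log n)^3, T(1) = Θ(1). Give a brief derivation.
T(n) = Θ(n · (log n)^4)

Here log_6 6 = 1 and f(n) = 12 · n · (log n)^3 = Θ(n^(log_6 6) · (log n)^3). This is the extended Case 2 of the master theorem (f matches the critical exponent up to log factors), giving T(n) = Θ(n^(log_6 6) · (log n)^(3+1)) = Θ(n · (log n)^4).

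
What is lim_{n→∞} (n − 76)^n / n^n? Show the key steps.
lim = e^(−76)

Rewrite as (1 − 76/n)^(n). By the standard limit (1 + x/n)^n → e^x, we have (1 − 76/n)^n → e^(−76), and raising to the 1st power gives e^(−76).
More precisely, ln[(1 − 76/n)^(n)] = n · ln(1 − 76/n) = n · (-76/n + O(1/n^2)) = -76 + O(1/n) → -76.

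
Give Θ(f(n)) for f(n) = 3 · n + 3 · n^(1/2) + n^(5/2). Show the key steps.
f(n) ∈ Θ(n^(5/2))

Compare the terms by growth order. For large n, n^a · (log n)^b dominates n^a' · (log n)^b' iff a > a', or (a = a' and b > b'). Ranking the 3 terms shows the dominant one is n^(5/2). Hence f(n) ∈ Θ(n^(5/2)).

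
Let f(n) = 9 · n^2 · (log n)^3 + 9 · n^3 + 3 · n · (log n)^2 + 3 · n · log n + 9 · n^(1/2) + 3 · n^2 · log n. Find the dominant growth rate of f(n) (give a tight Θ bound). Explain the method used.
f(n) ∈ Θ(n^3)

Compare the terms by growth order. For large n, n^a · (log n)^b dominates n^a' · (log n)^b' iff a > a', or (a = a' and b > b'). Ranking the 6 terms shows the dominant one is 9 · n^3. Hence f(n) ∈ Θ(n^3).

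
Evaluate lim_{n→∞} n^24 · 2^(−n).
lim = 0

Exponentials with base > 1 dominate every fixed polynomial: for any fixed c, n^c / 2^n → 0 as n → ∞ (e.g. by the ratio test, or by writing 2^n = e^(n ln 2) and noting e^(n ln 2) / n^c → ∞). Hence n^24 · 2^(−n) = n^24 / 2^n → 0.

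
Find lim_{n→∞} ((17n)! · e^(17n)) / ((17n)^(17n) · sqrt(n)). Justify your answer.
lim = sqrt(2π·17)

Stirling: (17n)! ~ sqrt(2π·17n) · (17n/e)^(17n). Hence
  (17n)! · e^(17n) / (17n)^(17n) ~ sqrt(2π·17n).
Dividing by sqrt(n): sqrt(2π·17n) / sqrt(n) = sqrt(2π·17) · n^((1−1)/2), so the limit is sqrt(2π·17).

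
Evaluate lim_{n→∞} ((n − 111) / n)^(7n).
lim = e^(−777)

Rewrite as (1 − 111/n)^(7n). By the standard limit (1 + x/n)^n → e^x, we have (1 − 111/n)^n → e^(−111), and raising to the 7th power gives e^(−777).
More precisely, ln[(1 − 111/n)^(7n)] = 7n · ln(1 − 111/n) = 7n · (-111/n + O(1/n^2)) = -777 + O(1/n) → -777.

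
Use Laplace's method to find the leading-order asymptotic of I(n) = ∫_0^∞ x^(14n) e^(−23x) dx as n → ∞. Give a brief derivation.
I(n) ~ (sqrt(2π·14n) / 23) · (14n/(23e))^(14n)

Write the integrand as exp(14n ln x − 23x) and set f(x) = 14n ln x − 23x. Then f'(x) = 14n/x − 23 = 0 at x* = 14n/23, and f''(x*) = −14n/x*^2 = −23^2/(14n). Laplace's method (interior maximum) gives
  I(n) ~ e^(f(x*)) · sqrt(2π / |f''(x*)|)
        = exp(14n ln(14n/23) − 14n) · sqrt(2π · 14n / 23^2)
        = (14n/23)^(14n) e^(−14n) · sqrt(2π·14n) / 23
        = (sqrt(2π·14n) / 23) · (14n/(23e))^(14n).
This matches Γ(14n+1)/23^(14n+1) with Stirling applied to Γ.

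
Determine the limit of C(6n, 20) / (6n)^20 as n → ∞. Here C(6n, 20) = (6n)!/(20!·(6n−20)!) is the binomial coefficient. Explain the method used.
lim = 1/20! = 1/2432902008176640000

With N = 6n → ∞: C(N, 20) / N^20 = [N(N−1)…(N−19)] / (20! · N^20) = (1/20!) · 1 · (1 − 1/(6n)) · … · (1 − 19/(6n)). Each factor → 1 as N → ∞, so the limit is 1/20! = 1/2432902008176640000.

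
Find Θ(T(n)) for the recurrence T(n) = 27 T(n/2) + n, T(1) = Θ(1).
T(n) = Θ(n^(log_2 27))

Master theorem: compare f(n) = n to n^(log_2 27) where log_2 27 ≈ 4.755. Since 1 < log_2 27, we have f(n) = O(n^(log_2 27 − ε)) for some ε > 0 — Case 1. Hence T(n) = Θ(n^(log_2 27)).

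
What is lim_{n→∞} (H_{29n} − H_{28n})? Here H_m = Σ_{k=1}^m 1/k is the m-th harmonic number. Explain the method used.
lim = ln(29/28)

Euler-Maclaurin gives H_m = ln m + γ + 1/(2m) + O(1/m^2). The γ and O(1/m) terms cancel in the difference:
  H_{29n} − H_{28n} = ln(29n) − ln(28n) + O(1/n) = ln(29/28) + O(1/n).
Hence the limit is ln(29/28).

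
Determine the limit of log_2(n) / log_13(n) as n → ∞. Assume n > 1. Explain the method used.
lim = ln(13) / ln(2) = log_2(13)

Change of base: log_2(n) = ln n / ln 2 and log_13(n) = ln n / ln 13. The ratio is (ln n / ln 2) · (ln 13 / ln n) = ln 13 / ln 2, a constant independent of n. So the limit is ln 13 / ln 2 = log_2(13).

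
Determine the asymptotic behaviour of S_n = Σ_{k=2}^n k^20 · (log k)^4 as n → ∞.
S_n ~ n^21 · (log n)^4 / 21

By integral comparison, S_n = ∫_1^n x^20 · (log x)^4 dx + O(n^20 · (log n)^4). For the integral, the leading term of ∫_1^n x^20 (log x)^4 dx is n^21/21 · (log n)^4 (by repeated integration by parts; each step lowers the log-exponent and produces a relatively O(1/log n) correction). Hence S_n ~ n^21 · (log n)^4 / 21.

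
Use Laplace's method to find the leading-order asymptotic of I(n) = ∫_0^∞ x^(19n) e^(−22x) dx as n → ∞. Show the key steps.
I(n) ~ (sqrt(2π·19n) / 22) · (19n/(22e))^(19n)

Write the integrand as exp(19n ln x − 22x) and set f(x) = 19n ln x − 22x. Then f'(x) = 19n/x − 22 = 0 at x* = 19n/22, and f''(x*) = −19n/x*^2 = −22^2/(19n). Laplace's method (interior maximum) gives
  I(n) ~ e^(f(x*)) · sqrt(2π / |f''(x*)|)
        = exp(19n ln(19n/22) − 19n) · sqrt(2π · 19n / 22^2)
        = (19n/22)^(19n) e^(−19n) · sqrt(2π·19n) / 22
        = (sqrt(2π·19n) / 22) · (19n/(22e))^(19n).
This matches Γ(19n+1)/22^(19n+1) with Stirling applied to Γ.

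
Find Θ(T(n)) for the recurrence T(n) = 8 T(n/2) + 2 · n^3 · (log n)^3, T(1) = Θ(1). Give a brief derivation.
T(n) = Θ(n^3 · (log n)^4)

Here log_2 8 = 3 and f(n) = 2 · n^3 · (log n)^3 = Θ(n^(log_2 8) · (log n)^3). This is the extended Case 2 of the master theorem (f matches the critical exponent up to log factors), giving T(n) = Θ(n^(log_2 8) · (log n)^(3+1)) = Θ(n^3 · (log n)^4).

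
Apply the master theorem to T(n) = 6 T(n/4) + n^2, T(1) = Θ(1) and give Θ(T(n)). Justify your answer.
T(n) = Θ(n^2)

log_4 6 ≈ 1.292. f(n) = n^2 dominates n^(log_4 6) since 2 > 1.292, and the regularity condition a·f(n/b) = 6·(n/4)^2 = (6/16)·n^2 ≤ c·f(n) holds with c = 6/16 ≈ 0.375 < 1. So this is Case 3: T(n) = Θ(f(n)) = Θ(n^2).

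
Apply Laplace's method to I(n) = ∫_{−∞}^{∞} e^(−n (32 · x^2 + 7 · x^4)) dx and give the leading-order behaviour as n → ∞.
I(n) ~ sqrt(π/(32n))

φ(x) = 32 · x^2 + 7 · x^4 has its unique global minimum at x* = 0 (since φ'(x) = 64x + 28x^3 = 0 only at x = 0 for real x with both coefficients positive, and φ → ∞ as |x| → ∞). At x* = 0, φ(0) = 0 and φ''(0) = 64. Laplace's method then gives
  I(n) ~ sqrt(2π / (n · φ''(0))) · e^(−n φ(0)) = sqrt(2π / (64n)) = sqrt(π/(32n)).
The 7 · x^4 term contributes only at subleading order (an O(1/n) relative correction).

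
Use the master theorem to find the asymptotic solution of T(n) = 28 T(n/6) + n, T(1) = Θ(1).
T(n) = Θ(n^(log_6 28))

Master theorem: compare f(n) = n to n^(log_6 28) where log_6 28 ≈ 1.860. Since 1 < log_6 28, we have f(n) = O(n^(log_6 28 − ε)) for some ε > 0 — Case 1. Hence T(n) = Θ(n^(log_6 28)).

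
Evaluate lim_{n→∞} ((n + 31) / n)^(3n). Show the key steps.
lim = e^93

Rewrite as (1 + 31/n)^(3n). By the standard limit (1 + x/n)^n → e^x, we have (1 + 31/n)^n → e^31, and raising to the 3rd power gives e^93.
More precisely, ln[(1 + 31/n)^(3n)] = 3n · ln(1 + 31/n) = 3n · (31/n + O(1/n^2)) = 93 + O(1/n) → 93.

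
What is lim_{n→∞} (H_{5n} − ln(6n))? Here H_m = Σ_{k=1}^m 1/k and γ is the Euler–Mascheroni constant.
lim = ln(5/6) + γ

By Euler-Maclaurin, H_m = ln m + γ + O(1/m). So
  H_{5n} − ln(6n) = ln(5n) + γ − ln(6n) + O(1/n)
                       = ln(5/6) + γ + O(1/n).
Hence the limit is ln(5/6) + γ.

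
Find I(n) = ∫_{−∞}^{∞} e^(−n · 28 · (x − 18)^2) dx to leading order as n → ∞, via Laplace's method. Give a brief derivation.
I(n) = sqrt(π/(28n))

Here φ(x) = 28 · (x − 18)^2 has its unique minimum at x* = 18 with φ(x*) = 0 and φ''(x*) = 56. Laplace's method gives
  I(n) ~ e^(−n φ(x*)) · sqrt(2π / (n · φ''(x*))) = sqrt(2π / (56n)) = sqrt(π/(28n)).
This is exact: substituting u = (x − 18)·sqrt(28n) gives I(n) = (1/sqrt(28n)) ∫_{−∞}^{∞} e^(−u^2) du = sqrt(π/(28n)).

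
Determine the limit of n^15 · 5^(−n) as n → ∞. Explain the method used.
lim = 0

Exponentials with base > 1 dominate every fixed polynomial: for any fixed c, n^c / 5^n → 0 as n → ∞ (e.g. by the ratio test, or by writing 5^n = e^(n ln 5) and noting e^(n ln 5) / n^c → ∞). Hence n^15 · 5^(−n) = n^15 / 5^n → 0.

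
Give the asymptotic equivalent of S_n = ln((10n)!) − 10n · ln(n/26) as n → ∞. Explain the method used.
S_n ~ 10n · (ln 260 − 1) + O(ln n)

Stirling: ln((10n)!) = 10n ln(10n) − 10n + O(ln n).
  S_n = 10n ln(10n) − 10n − 10n ln(n/26) + O(ln n)
      = 10n ln(10n) − 10n ln n + 10n ln 26 − 10n + O(ln n)
      = 10n ln 10 + 10n ln 26 − 10n + O(ln n)
      = 10n (ln 260 − 1) + O(ln n).
Numerically ln(260) − 1 ≈ 4.5607.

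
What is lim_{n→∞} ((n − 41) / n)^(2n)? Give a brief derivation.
lim = e^(−82)

Rewrite as (1 − 41/n)^(2n). By the standard limit (1 + x/n)^n → e^x, we have (1 − 41/n)^n → e^(−41), and raising to the 2nd power gives e^(−82).
More precisely, ln[(1 − 41/n)^(2n)] = 2n · ln(1 − 41/n) = 2n · (-41/n + O(1/n^2)) = -82 + O(1/n) → -82.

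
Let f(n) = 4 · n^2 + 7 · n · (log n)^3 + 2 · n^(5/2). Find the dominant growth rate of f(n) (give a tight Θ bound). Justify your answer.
f(n) ∈ Θ(n^(5/2))

Compare the terms by growth order. For large n, n^a · (log n)^b dominates n^a' · (log n)^b' iff a > a', or (a = a' and b > b'). Ranking the 3 terms shows the dominant one is 2 · n^(5/2). Hence f(n) ∈ Θ(n^(5/2)).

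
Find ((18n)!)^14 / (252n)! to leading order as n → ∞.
((18n)!)^14/(252n)! ~ ((2π·18n)^(13/2) / sqrt(14)) · 14^(−14·18n)  →  0

Write N = 18n. Stirling: N! ~ sqrt(2π N)(N/e)^N and (14N)! ~ sqrt(2π·14N)·(14N/e)^(14N).
  (N!)^14/(14N)! ~ (2π N)^(14/2) (N/e)^(14N) / [sqrt(2π·14N) (14N/e)^(14N)]
     = (2π N)^(14/2) / sqrt(2π·14N) · (N/(14N))^(14N)
     = (2π N)^((14−1)/2) / sqrt(14) · 14^(−14N).
Since 14^14 > 1, the factor 14^(−14N) decays exponentially, so the ratio → 0. Substituting N = 18n gives the stated form.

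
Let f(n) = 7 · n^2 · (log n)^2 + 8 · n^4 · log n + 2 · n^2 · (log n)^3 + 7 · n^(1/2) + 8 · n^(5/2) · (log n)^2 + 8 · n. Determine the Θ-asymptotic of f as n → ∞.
f(n) ∈ Θ(n^4 · log n)

Compare the terms by growth order. For large n, n^a · (log n)^b dominates n^a' · (log n)^b' iff a > a', or (a = a' and b > b'). Ranking the 6 terms shows the dominant one is 8 · n^4 · log n. Hence f(n) ∈ Θ(n^4 · log n).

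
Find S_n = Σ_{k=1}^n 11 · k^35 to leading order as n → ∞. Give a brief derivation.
S_n ~ 11 · n^36 / 36

By integral comparison (Euler-Maclaurin), Σ_{k=1}^n 11 · k^35 = 11 · ∫_0^n x^35 dx + O(n^35) = 11 · n^36/36 + O(n^35). (Equivalently, Faulhaber's formula gives the same leading term.)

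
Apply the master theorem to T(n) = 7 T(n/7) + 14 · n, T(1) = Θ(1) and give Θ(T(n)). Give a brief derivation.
T(n) = Θ(n log n)

log_7 7 = 1, and f(n) = 14 · n = Θ(n^(log_7 7)). This is Case 2 of the master theorem: T(n) = Θ(f(n) · log n) = Θ(n log n).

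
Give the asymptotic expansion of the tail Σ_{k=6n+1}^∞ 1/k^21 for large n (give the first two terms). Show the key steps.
Σ_{k>6n} 1/k^21 = 1/(20 · (6n)^20) − 1/(2 · (6n)^21) + O(1/(6n)^22)

Compare to the integral: ∫_{6n}^∞ x^(−21) dx = [−x^(−20)/20]_{6n}^∞ = 1/((21−1)·(6n)^20). The Euler-Maclaurin correction adds −f(6n)/2 = −1/(2·(6n)^21). Euler-Maclaurin then gives
  Σ_{k>6n} 1/k^21 = ∫_{6n}^∞ dx/x^21 − 1/(2·(6n)^21) + O(1/(6n)^22).
(Equivalently this is ζ(21) − Σ_{k≤6n} 1/k^21.)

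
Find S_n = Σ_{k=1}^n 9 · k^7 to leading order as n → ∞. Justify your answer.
S_n ~ 9 · n^8 / 8

By integral comparison (Euler-Maclaurin), Σ_{k=1}^n 9 · k^7 = 9 · ∫_0^n x^7 dx + O(n^7) = 9 · n^8/8 + O(n^7). (Equivalently, Faulhaber's formula gives the same leading term.)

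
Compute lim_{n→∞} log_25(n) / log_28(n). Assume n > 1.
lim = ln(28) / ln(25) = log_25(28)

Change of base: log_25(n) = ln n / ln 25 and log_28(n) = ln n / ln 28. The ratio is (ln n / ln 25) · (ln 28 / ln n) = ln 28 / ln 25, a constant independent of n. So the limit is ln 28 / ln 25 = log_25(28).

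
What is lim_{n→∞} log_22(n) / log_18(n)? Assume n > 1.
lim = ln(18) / ln(22) = log_22(18)

Change of base: log_22(n) = ln n / ln 22 and log_18(n) = ln n / ln 18. The ratio is (ln n / ln 22) · (ln 18 / ln n) = ln 18 / ln 22, a constant independent of n. So the limit is ln 18 / ln 22 = log_22(18).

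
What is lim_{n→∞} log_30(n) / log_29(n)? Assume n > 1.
lim = ln(29) / ln(30) = log_30(29)

Change of base: log_30(n) = ln n / ln 30 and log_29(n) = ln n / ln 29. The ratio is (ln n / ln 30) · (ln 29 / ln n) = ln 29 / ln 30, a constant independent of n. So the limit is ln 29 / ln 30 = log_30(29).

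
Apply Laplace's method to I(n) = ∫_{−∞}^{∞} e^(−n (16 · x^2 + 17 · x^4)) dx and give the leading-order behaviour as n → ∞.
I(n) ~ sqrt(π/(16n))

φ(x) = 16 · x^2 + 17 · x^4 has its unique global minimum at x* = 0 (since φ'(x) = 32x + 68x^3 = 0 only at x = 0 for real x with both coefficients positive, and φ → ∞ as |x| → ∞). At x* = 0, φ(0) = 0 and φ''(0) = 32. Laplace's method then gives
  I(n) ~ sqrt(2π / (n · φ''(0))) · e^(−n φ(0)) = sqrt(2π / (32n)) = sqrt(π/(16n)).
The 17 · x^4 term contributes only at subleading order (an O(1/n) relative correction).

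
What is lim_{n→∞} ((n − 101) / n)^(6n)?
lim = e^(−606)

Rewrite as (1 − 101/n)^(6n). By the standard limit (1 + x/n)^n → e^x, we have (1 − 101/n)^n → e^(−101), and raising to the 6th power gives e^(−606).
More precisely, ln[(1 − 101/n)^(6n)] = 6n · ln(1 − 101/n) = 6n · (-101/n + O(1/n^2)) = -606 + O(1/n) → -606.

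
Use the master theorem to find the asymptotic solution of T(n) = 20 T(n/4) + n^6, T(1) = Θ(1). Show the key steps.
T(n) = Θ(n^6)

log_4 20 ≈ 2.161. f(n) = n^6 dominates n^(log_4 20) since 6 > 2.161, and the regularity condition a·f(n/b) = 20·(n/4)^6 = (20/4096)·n^6 ≤ c·f(n) holds with c = 20/4096 ≈ 0.00488 < 1. So this is Case 3: T(n) = Θ(f(n)) = Θ(n^6).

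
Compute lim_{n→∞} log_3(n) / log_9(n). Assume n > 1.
lim = ln(9) / ln(3) = log_3(9)

Change of base: log_3(n) = ln n / ln 3 and log_9(n) = ln n / ln 9. The ratio is (ln n / ln 3) · (ln 9 / ln n) = ln 9 / ln 3, a constant independent of n. So the limit is ln 9 / ln 3 = log_3(9).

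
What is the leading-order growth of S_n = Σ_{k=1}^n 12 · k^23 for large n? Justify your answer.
S_n ~ n^24 / 2

By integral comparison (Euler-Maclaurin), Σ_{k=1}^n 12 · k^23 = 12 · ∫_0^n x^23 dx + O(n^23) = 12 · n^24/24 = n^24 / 2 + O(n^23). (Equivalently, Faulhaber's formula gives the same leading term.)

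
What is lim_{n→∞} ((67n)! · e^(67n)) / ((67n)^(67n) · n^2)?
lim = 0

Stirling: (67n)! ~ sqrt(2π·67n) · (67n/e)^(67n). Hence
  (67n)! · e^(67n) / (67n)^(67n) ~ sqrt(2π·67n).
Dividing by n^2: sqrt(2π·67n) / n^2 = sqrt(2π·67) · n^((1−4)/2), so the expression behaves like sqrt(2π·67) · n^((1−4)/2) → 0.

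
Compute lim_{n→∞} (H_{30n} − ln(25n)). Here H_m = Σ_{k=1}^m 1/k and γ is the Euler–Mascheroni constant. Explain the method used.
lim = ln(6/5) + γ

By Euler-Maclaurin, H_m = ln m + γ + O(1/m). So
  H_{30n} − ln(25n) = ln(30n) + γ − ln(25n) + O(1/n)
                       = ln(30/25) + γ + O(1/n).
Hence the limit is ln(30/25) + γ (= ln(6/5)).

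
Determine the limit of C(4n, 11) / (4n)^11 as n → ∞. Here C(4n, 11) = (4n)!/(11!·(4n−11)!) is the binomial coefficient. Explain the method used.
lim = 1/11! = 1/39916800

With N = 4n → ∞: C(N, 11) / N^11 = [N(N−1)…(N−10)] / (11! · N^11) = (1/11!) · 1 · (1 − 1/(4n)) · … · (1 − 10/(4n)). Each factor → 1 as N → ∞, so the limit is 1/11! = 1/39916800.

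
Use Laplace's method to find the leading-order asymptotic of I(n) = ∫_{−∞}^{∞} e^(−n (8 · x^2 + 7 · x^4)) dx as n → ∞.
I(n) ~ sqrt(π/(8n))

φ(x) = 8 · x^2 + 7 · x^4 has its unique global minimum at x* = 0 (since φ'(x) = 16x + 28x^3 = 0 only at x = 0 for real x with both coefficients positive, and φ → ∞ as |x| → ∞). At x* = 0, φ(0) = 0 and φ''(0) = 16. Laplace's method then gives
  I(n) ~ sqrt(2π / (n · φ''(0))) · e^(−n φ(0)) = sqrt(2π / (16n)) = sqrt(π/(8n)).
The 7 · x^4 term contributes only at subleading order (an O(1/n) relative correction).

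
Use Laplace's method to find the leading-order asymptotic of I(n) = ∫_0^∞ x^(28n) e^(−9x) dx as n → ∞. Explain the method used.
I(n) ~ (sqrt(2π·28n) / 9) · (28n/(9e))^(28n)

Write the integrand as exp(28n ln x − 9x) and set f(x) = 28n ln x − 9x. Then f'(x) = 28n/x − 9 = 0 at x* = 28n/9, and f''(x*) = −28n/x*^2 = −9^2/(28n). Laplace's method (interior maximum) gives
  I(n) ~ e^(f(x*)) · sqrt(2π / |f''(x*)|)
        = exp(28n ln(28n/9) − 28n) · sqrt(2π · 28n / 9^2)
        = (28n/9)^(28n) e^(−28n) · sqrt(2π·28n) / 9
        = (sqrt(2π·28n) / 9) · (28n/(9e))^(28n).
This matches Γ(28n+1)/9^(28n+1) with Stirling applied to Γ.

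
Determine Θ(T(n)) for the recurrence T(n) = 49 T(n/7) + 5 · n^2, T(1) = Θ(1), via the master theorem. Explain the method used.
T(n) = Θ(n^2 log n)

log_7 49 = 2, and f(n) = 5 · n^2 = Θ(n^(log_7 49)). This is Case 2 of the master theorem: T(n) = Θ(f(n) · log n) = Θ(n^2 log n).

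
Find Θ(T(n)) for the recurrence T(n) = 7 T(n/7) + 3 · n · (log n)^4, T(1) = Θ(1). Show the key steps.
T(n) = Θ(n · (log n)^5)

Here log_7 7 = 1 and f(n) = 3 · n · (log n)^4 = Θ(n^(log_7 7) · (log n)^4). This is the extended Case 2 of the master theorem (f matches the critical exponent up to log factors), giving T(n) = Θ(n^(log_7 7) · (log n)^(4+1)) = Θ(n · (log n)^5).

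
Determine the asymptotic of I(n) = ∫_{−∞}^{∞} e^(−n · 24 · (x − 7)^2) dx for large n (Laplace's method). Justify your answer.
I(n) = sqrt(π/(24n))

Here φ(x) = 24 · (x − 7)^2 has its unique minimum at x* = 7 with φ(x*) = 0 and φ''(x*) = 48. Laplace's method gives
  I(n) ~ e^(−n φ(x*)) · sqrt(2π / (n · φ''(x*))) = sqrt(2π / (48n)) = sqrt(π/(24n)).
This is exact: substituting u = (x − 7)·sqrt(24n) gives I(n) = (1/sqrt(24n)) ∫_{−∞}^{∞} e^(−u^2) du = sqrt(π/(24n)).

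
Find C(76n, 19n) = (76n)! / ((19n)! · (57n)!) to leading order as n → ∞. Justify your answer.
C(76n, 19n) ~ (256/27)^(19n) · sqrt(2/(3π·19n))

Write N = 19n. Apply Stirling to each factorial:
  (4N)! ~ sqrt(2π·4N) · (4N/e)^(4N),
  N! ~ sqrt(2π N) · (N/e)^N,
  (3N)! ~ sqrt(2π·3N) · (3N/e)^(3N).
The exponential factors combine to (4N)^(4N) / (N^N · (3N)^(3N)) = 4^(4N)/3^(3N) = (4^4/3^3)^N = (256/27)^N.
The square-root prefactors combine to sqrt(2π·4N) / (sqrt(2π N)·sqrt(2π·3N)) = sqrt(4 / (2π·3·N)) = sqrt(2/(3π·19n)).
Substituting N = 19n: C(76n, 19n) ~ (256/27)^(19n) · sqrt(2/(3π·19n)).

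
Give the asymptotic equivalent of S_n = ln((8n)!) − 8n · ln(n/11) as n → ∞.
S_n ~ 8n · (ln 88 − 1) + O(ln n)

Stirling: ln((8n)!) = 8n ln(8n) − 8n + O(ln n).
  S_n = 8n ln(8n) − 8n − 8n ln(n/11) + O(ln n)
      = 8n ln(8n) − 8n ln n + 8n ln 11 − 8n + O(ln n)
      = 8n ln 8 + 8n ln 11 − 8n + O(ln n)
      = 8n (ln 88 − 1) + O(ln n).
Numerically ln(88) − 1 ≈ 3.4773.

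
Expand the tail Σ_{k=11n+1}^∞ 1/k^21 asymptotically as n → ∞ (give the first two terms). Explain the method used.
Σ_{k>11n} 1/k^21 = 1/(20 · (11n)^20) − 1/(2 · (11n)^21) + O(1/(11n)^22)

Compare to the integral: ∫_{11n}^∞ x^(−21) dx = [−x^(−20)/20]_{11n}^∞ = 1/((21−1)·(11n)^20). The Euler-Maclaurin correction adds −f(11n)/2 = −1/(2·(11n)^21). Euler-Maclaurin then gives
  Σ_{k>11n} 1/k^21 = ∫_{11n}^∞ dx/x^21 − 1/(2·(11n)^21) + O(1/(11n)^22).
(Equivalently this is ζ(21) − Σ_{k≤11n} 1/k^21.)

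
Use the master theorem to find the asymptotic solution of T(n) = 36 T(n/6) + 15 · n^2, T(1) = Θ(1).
T(n) = Θ(n^2 log n)

log_6 36 = 2, and f(n) = 15 · n^2 = Θ(n^(log_6 36)). This is Case 2 of the master theorem: T(n) = Θ(f(n) · log n) = Θ(n^2 log n).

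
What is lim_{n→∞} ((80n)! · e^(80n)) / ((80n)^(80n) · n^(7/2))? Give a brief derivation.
lim = 0

Stirling: (80n)! ~ sqrt(2π·80n) · (80n/e)^(80n). Hence
  (80n)! · e^(80n) / (80n)^(80n) ~ sqrt(2π·80n).
Dividing by n^(7/2): sqrt(2π·80n) / n^(7/2) = sqrt(2π·80) · n^((1−7)/2), so the expression behaves like sqrt(2π·80) · n^((1−7)/2) → 0.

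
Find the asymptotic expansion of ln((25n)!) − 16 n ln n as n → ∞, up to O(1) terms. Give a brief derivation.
ln((25n)!) − 16 n ln n = 9 n ln n + 25(ln 25 − 1) n + (1/2) ln(2π·25n) + O(1/n)

Stirling: ln((25n)!) = 25n ln(25n) − 25n + (1/2) ln(2π·25n) + O(1/n).
Expand 25n ln(25n) = 25n (ln n + ln 25) = 25n ln n + 25n ln 25.
Subtract 16n ln n: leading term is (25 − 16) n ln n = 9 n ln n. The next term is 25n ln 25 − 25n = 25(ln 25 − 1) n. Then the (1/2) ln(2π·25n) correction.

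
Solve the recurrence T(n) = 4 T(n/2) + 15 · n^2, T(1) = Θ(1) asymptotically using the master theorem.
T(n) = Θ(n^2 log n)

log_2 4 = 2, and f(n) = 15 · n^2 = Θ(n^(log_2 4)). This is Case 2 of the master theorem: T(n) = Θ(f(n) · log n) = Θ(n^2 log n).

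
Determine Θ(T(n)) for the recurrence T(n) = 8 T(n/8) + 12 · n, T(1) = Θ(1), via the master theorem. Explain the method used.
T(n) = Θ(n log n)

log_8 8 = 1, and f(n) = 12 · n = Θ(n^(log_8 8)). This is Case 2 of the master theorem: T(n) = Θ(f(n) · log n) = Θ(n log n).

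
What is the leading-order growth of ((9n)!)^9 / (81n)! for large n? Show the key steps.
((9n)!)^9/(81n)! ~ ((2π·9n)^(8/2) / 3) · 9^(−9·9n)  →  0

Write N = 9n. Stirling: N! ~ sqrt(2π N)(N/e)^N and (9N)! ~ sqrt(2π·9N)·(9N/e)^(9N).
  (N!)^9/(9N)! ~ (2π N)^(9/2) (N/e)^(9N) / [sqrt(2π·9N) (9N/e)^(9N)]
     = (2π N)^(9/2) / sqrt(2π·9N) · (N/(9N))^(9N)
     = (2π N)^((9−1)/2) / 3 · 9^(−9N).
Since 9^9 > 1, the factor 9^(−9N) decays exponentially, so the ratio → 0. Substituting N = 9n gives the stated form.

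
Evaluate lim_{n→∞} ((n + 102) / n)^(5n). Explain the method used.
lim = e^510

Rewrite as (1 + 102/n)^(5n). By the standard limit (1 + x/n)^n → e^x, we have (1 + 102/n)^n → e^102, and raising to the 5th power gives e^510.
More precisely, ln[(1 + 102/n)^(5n)] = 5n · ln(1 + 102/n) = 5n · (102/n + O(1/n^2)) = 510 + O(1/n) → 510.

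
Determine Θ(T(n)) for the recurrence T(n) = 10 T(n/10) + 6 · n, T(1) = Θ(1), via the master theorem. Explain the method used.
T(n) = Θ(n log n)

log_10 10 = 1, and f(n) = 6 · n = Θ(n^(log_10 10)). This is Case 2 of the master theorem: T(n) = Θ(f(n) · log n) = Θ(n log n).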